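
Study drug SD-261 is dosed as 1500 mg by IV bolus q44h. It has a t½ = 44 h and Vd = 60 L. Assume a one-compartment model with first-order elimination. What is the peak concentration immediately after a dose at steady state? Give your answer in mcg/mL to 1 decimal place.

50.0 mcg/mL

The dosing interval is 1 half-life, so f = 2^(−1) = 0.5.
Accumulation ratio R = 1/(1 − f) = 1/0.5 = 2/1.
Single-dose peak C₀ = D/Vd = 1500/60 = 25 mcg/mL.
Steady-state peak Cmax,ss = C₀·R = 25 × 2/1 ≈ 50.000 mcg/mL.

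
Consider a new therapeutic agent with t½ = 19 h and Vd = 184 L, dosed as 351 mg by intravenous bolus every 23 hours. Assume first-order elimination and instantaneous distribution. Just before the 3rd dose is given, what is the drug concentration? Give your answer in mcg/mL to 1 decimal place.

1.2 mcg/mL

f = (1/2)^(τ/t½) = (1/2)^(23/19) ≈ 0.4321.
C₀ = D/Vd = 351/184 ≈ 1.908 mcg/mL.
Before the 3rd dose, 2 doses have been given. Superposition: Cmin = C₀·(f + f²).
≈ 1.908 × (0.4321 + 0.1867) ≈ 1.908 × 0.6188 ≈ 1.181 mcg/mL.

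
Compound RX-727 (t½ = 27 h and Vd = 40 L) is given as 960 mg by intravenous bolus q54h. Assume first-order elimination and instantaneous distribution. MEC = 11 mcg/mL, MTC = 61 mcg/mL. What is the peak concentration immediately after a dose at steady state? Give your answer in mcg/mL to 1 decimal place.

τ = 54 h = 2 half-lives, so f = (1/2)^2 = 0.25.
Accumulation ratio R = 1/(1 − f) = 1/0.75 = 4/3.
Single-dose peak C₀ = D/Vd = 960/40 = 24 mcg/mL.
Steady-state peak Cmax,ss = C₀·R = 24 × 4/3 ≈ 32.000 mcg/mL.
Peak 32.0 mcg/mL vs MTC 61 mcg/mL: below toxic threshold.

32.0 mcg/mL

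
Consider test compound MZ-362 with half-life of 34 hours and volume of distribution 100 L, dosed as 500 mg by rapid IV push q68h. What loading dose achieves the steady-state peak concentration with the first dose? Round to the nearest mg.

667 mg

f = (1/2)^(68/34) ≈ 0.250000; accumulation ratio R = 1/(1−f) ≈ 1.33333.
Loading dose to hit Cmax,ss on first dose: D_load = D_maint·R ≈ 500 × 1.33333 ≈ 666.66 mg.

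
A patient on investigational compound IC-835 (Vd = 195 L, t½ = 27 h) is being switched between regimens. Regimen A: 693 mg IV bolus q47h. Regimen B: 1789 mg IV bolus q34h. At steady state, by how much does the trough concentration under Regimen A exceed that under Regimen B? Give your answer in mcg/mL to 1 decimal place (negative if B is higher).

Regimen A: f = (1/2)^(47/27) ≈ 0.2992; Cmin,ss = (693/195)·f/(1−f) ≈ 1.517 mcg/mL.
Regimen B: f = (1/2)^(34/27) ≈ 0.4178; Cmin,ss = (1789/195)·f/(1−f) ≈ 6.584 mcg/mL.
Difference ≈ 1.517 − 6.584 ≈ -5.067 mcg/mL.

-5.1 mcg/mL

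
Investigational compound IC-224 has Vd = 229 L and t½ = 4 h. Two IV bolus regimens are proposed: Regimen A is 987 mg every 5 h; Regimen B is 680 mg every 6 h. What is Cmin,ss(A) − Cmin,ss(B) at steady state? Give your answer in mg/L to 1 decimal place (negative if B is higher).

1.5 mg/L

Regimen A: f = (1/2)^(5/4) ≈ 0.4204; Cmin,ss = (987/229)·f/(1−f) ≈ 3.126 mg/L.
Regimen B: f = (1/2)^(6/4) ≈ 0.3536; Cmin,ss = (680/229)·f/(1−f) ≈ 1.624 mg/L.
Difference ≈ 3.126 − 1.624 ≈ 1.502 mg/L.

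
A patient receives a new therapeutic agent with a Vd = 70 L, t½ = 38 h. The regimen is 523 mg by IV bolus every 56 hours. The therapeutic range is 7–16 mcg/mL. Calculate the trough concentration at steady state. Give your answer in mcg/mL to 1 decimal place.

4.2 mcg/mL

Over one 56-h interval, 56/38 ≈ 1.4737 half-lives elapse, leaving f ≈ 0.3601 of each dose.
At steady state, accumulation factor R = 1/(1 − e^(−kτ)) ≈ 1.5627.
Single-dose peak C₀ = D/Vd = 523/70 ≈ 7.471 mcg/mL.
Steady-state peak Cmax,ss = C₀·R ≈ 7.471 × 1.5627 ≈ 11.675 mcg/mL.
Steady-state trough Cmin,ss = Cmax,ss·f ≈ 11.675 × 0.3601 ≈ 4.204 mcg/mL.
Trough 4.2 mcg/mL vs MEC 7 mcg/mL: subtherapeutic.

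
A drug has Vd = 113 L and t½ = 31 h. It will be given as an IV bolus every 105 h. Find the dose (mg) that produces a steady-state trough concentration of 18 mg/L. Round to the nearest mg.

19246 mg

τ/t½ = 105/31 ≈ 3.3871, so f = (1/2)^(105/31) ≈ 0.095583.
Cmin,ss = (D/Vd)·f/(1−f), so D = Cmin,ss·Vd·(1−f)/f.
D = 18 × 113 × (1−f)/f ≈ 18 × 113 × 9.46211 ≈ 19245.93 mg.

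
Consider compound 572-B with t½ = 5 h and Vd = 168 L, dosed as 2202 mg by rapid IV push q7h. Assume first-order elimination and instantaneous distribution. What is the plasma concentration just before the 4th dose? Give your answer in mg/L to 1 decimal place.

7.6 mg/L

f = (1/2)^(τ/t½) = (1/2)^(7/5) ≈ 0.3789.
C₀ = D/Vd = 2202/168 ≈ 13.107 mg/L.
Before the 4th dose, 3 doses have been given. Superposition: Cmin = C₀·(f + f² + … + f^3).
≈ 13.107 × (0.3789 + 0.1436 + 0.0544) ≈ 13.107 × 0.5769 ≈ 7.561 mg/L.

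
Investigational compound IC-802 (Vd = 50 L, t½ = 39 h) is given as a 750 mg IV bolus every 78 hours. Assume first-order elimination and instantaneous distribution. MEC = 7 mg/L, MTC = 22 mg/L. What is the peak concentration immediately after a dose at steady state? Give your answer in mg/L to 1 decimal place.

The dosing interval is 2 half-lives, so f = 2^(−2) = 0.25.
Accumulation ratio R = 1/(1 − f) = 1/0.75 = 4/3.
Single-dose peak C₀ = D/Vd = 750/50 = 15 mg/L.
Steady-state peak Cmax,ss = C₀·R = 15 × 4/3 ≈ 20.000 mg/L.
Peak 20.0 mg/L vs MTC 22 mg/L: below toxic threshold.

20.0 mg/L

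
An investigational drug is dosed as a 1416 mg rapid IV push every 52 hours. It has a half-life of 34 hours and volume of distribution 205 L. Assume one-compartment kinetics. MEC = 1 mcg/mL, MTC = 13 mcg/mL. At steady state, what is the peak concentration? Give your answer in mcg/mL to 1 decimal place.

10.6 mcg/mL

τ/t½ = 52/34 ≈ 1.5294, so fraction remaining f = (1/2)^(52/34) ≈ 0.3464.
Accumulation ratio R = 1/(1 − f) ≈ 1/0.6536 ≈ 1.5300.
Each bolus raises the concentration by D/Vd = 1416/205 ≈ 6.907 mcg/mL.
Steady-state peak Cmax,ss = C₀·R ≈ 6.907 × 1.5300 ≈ 10.568 mcg/mL.
Peak 10.6 mcg/mL vs MTC 13 mcg/mL: below toxic threshold.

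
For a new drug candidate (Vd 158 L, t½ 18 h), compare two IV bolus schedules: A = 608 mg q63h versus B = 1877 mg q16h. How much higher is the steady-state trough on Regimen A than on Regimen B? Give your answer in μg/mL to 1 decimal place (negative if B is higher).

-13.6 μg/mL

Regimen A: f = (1/2)^(63/18) ≈ 0.0884; Cmin,ss = (608/158)·f/(1−f) ≈ 0.373 μg/mL.
Regimen B: f = (1/2)^(16/18) ≈ 0.5400; Cmin,ss = (1877/158)·f/(1−f) ≈ 13.946 μg/mL.
Difference ≈ 0.373 − 13.946 ≈ -13.573 μg/mL.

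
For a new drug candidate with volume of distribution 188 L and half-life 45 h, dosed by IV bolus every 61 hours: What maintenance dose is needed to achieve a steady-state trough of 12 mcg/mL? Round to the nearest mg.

3517 mg

τ/t½ = 61/45 ≈ 1.3556, so f = (1/2)^(61/45) ≈ 0.390784.
Cmin,ss = (D/Vd)·f/(1−f), so D = Cmin,ss·Vd·(1−f)/f.
D = 12 × 188 × (1−f)/f ≈ 12 × 188 × 1.55896 ≈ 3517.01 mg.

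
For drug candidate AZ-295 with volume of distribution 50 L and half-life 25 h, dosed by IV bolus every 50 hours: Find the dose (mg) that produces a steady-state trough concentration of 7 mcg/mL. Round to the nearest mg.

1050 mg

τ/t½ = 50/25 ≈ 2, so f = (1/2)^(50/25) ≈ 0.250000.
Cmin,ss = (D/Vd)·f/(1−f), so D = Cmin,ss·Vd·(1−f)/f.
D = 7 × 50 × (1−f)/f ≈ 7 × 50 × 3.00000 ≈ 1050.00 mg.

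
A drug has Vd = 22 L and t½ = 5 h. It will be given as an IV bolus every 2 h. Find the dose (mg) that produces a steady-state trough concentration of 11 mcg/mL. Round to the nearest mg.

τ/t½ = 2/5 ≈ 0.4, so f = (1/2)^(2/5) ≈ 0.757858.
Cmin,ss = (D/Vd)·f/(1−f), so D = Cmin,ss·Vd·(1−f)/f.
D = 11 × 22 × (1−f)/f ≈ 11 × 22 × 0.31951 ≈ 77.32 mg.

77 mg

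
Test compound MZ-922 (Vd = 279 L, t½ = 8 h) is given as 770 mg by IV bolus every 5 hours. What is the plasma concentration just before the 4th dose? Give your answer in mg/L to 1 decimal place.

f = (1/2)^(τ/t½) = (1/2)^(5/8) ≈ 0.6484.
C₀ = D/Vd = 770/279 ≈ 2.760 mg/L.
Before the 4th dose, 3 doses have been given. Superposition: Cmin = C₀·(f + f² + … + f^3).
≈ 2.760 × (0.6484 + 0.4204 + 0.2726) ≈ 2.760 × 1.3414 ≈ 3.702 mg/L.

3.7 mg/L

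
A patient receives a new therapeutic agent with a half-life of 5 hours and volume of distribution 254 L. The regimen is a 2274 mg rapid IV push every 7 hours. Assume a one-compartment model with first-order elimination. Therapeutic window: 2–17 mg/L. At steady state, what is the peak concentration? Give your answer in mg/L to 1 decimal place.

k = ln2/t½ = ln2/5 ≈ 0.138629 h⁻¹; fraction remaining f = e^(−kτ) = e^(−0.138629×7) ≈ 0.3789.
At steady state, accumulation factor R = 1/(1 − e^(−kτ)) ≈ 1.6100.
Single-dose peak C₀ = D/Vd = 2274/254 ≈ 8.953 mg/L.
Steady-state peak Cmax,ss = C₀·R ≈ 8.953 × 1.6100 ≈ 14.414 mg/L.
Peak 14.4 mg/L vs MTC 17 mg/L: below toxic threshold.

14.4 mg/L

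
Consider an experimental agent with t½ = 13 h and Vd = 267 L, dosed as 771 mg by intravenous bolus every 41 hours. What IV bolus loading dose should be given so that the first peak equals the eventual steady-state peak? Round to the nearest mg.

f = (1/2)^(41/13) ≈ 0.112356; accumulation ratio R = 1/(1−f) ≈ 1.12658.
Loading dose to hit Cmax,ss on first dose: D_load = D_maint·R ≈ 771 × 1.12658 ≈ 868.59 mg.

869 mg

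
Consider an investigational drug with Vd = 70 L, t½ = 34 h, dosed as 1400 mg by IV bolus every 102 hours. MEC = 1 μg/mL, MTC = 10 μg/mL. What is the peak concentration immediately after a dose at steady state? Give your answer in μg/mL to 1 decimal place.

τ = 102 h = 3 half-lives, so f = (1/2)^3 = 0.125.
Accumulation ratio R = 1/(1 − f) = 1/0.875 = 8/7.
Single-dose peak C₀ = D/Vd = 1400/70 = 20 μg/mL.
Steady-state peak Cmax,ss = C₀·R = 20 × 8/7 ≈ 22.857 μg/mL.
Peak 22.9 μg/mL vs MTC 10 μg/mL: exceeds toxic threshold.

22.9 μg/mL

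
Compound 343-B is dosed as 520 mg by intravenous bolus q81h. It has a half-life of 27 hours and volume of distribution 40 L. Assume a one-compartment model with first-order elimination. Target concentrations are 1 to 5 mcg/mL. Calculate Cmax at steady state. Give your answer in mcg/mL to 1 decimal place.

14.9 mcg/mL

τ = 81 h = 3 half-lives, so f = (1/2)^3 = 0.125.
At steady state, R = 1/(1 − 0.125) = 8/7.
Single-dose peak C₀ = D/Vd = 520/40 = 13 mcg/mL.
Steady-state peak Cmax,ss = C₀·R = 13 × 8/7 ≈ 14.857 mcg/mL.
Peak 14.9 mcg/mL vs MTC 5 mcg/mL: exceeds toxic threshold.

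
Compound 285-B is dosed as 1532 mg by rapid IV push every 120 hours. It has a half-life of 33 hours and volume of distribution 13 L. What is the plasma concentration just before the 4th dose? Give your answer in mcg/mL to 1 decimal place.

f = (1/2)^(τ/t½) = (1/2)^(120/33) ≈ 0.0804.
C₀ = D/Vd = 1532/13 ≈ 117.846 mcg/mL.
Before the 4th dose, 3 doses have been given. Superposition: Cmin = C₀·(f + f² + … + f^3).
≈ 117.846 × (0.0804 + 0.0065 + 0.0005) ≈ 117.846 × 0.0874 ≈ 10.300 mcg/mL.

10.3 mcg/mL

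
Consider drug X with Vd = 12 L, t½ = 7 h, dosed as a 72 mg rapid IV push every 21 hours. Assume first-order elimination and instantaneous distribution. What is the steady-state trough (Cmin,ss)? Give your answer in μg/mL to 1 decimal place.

τ = 21 h = 3 half-lives, so f = (1/2)^3 = 0.125.
At steady state, R = 1/(1 − 0.125) = 8/7.
Single-dose peak C₀ = D/Vd = 72/12 = 6 μg/mL.
Steady-state peak Cmax,ss = C₀·R = 6 × 8/7 ≈ 6.857 μg/mL.
Steady-state trough Cmin,ss = Cmax,ss·f ≈ 6.857 × 0.125 ≈ 0.857 μg/mL.

0.9 μg/mL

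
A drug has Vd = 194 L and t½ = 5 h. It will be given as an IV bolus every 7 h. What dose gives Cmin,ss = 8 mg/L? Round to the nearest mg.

2544 mg

τ/t½ = 7/5 ≈ 1.4, so f = (1/2)^(7/5) ≈ 0.378929.
Cmin,ss = (D/Vd)·f/(1−f), so D = Cmin,ss·Vd·(1−f)/f.
D = 8 × 194 × (1−f)/f ≈ 8 × 194 × 1.63902 ≈ 2543.76 mg.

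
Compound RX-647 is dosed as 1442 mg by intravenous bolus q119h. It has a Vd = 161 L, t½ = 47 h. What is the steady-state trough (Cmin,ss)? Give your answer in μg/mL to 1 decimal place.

k = ln2/t½ = ln2/47 ≈ 0.014748 h⁻¹; fraction remaining f = e^(−kτ) = e^(−0.014748×119) ≈ 0.1729.
Single-dose peak C₀ = D/Vd = 1442/161 ≈ 8.957 μg/mL.
Steady-state trough Cmin,ss = C₀·f/(1−f) ≈ 8.957 × 0.1729/0.8271 ≈ 1.872 μg/mL.

1.9 μg/mL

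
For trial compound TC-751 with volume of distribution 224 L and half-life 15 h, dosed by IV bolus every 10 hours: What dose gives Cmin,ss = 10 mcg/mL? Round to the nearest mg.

1316 mg

τ/t½ = 10/15 ≈ 0.66667, so f = (1/2)^(10/15) ≈ 0.629961.
Cmin,ss = (D/Vd)·f/(1−f), so D = Cmin,ss·Vd·(1−f)/f.
D = 10 × 224 × (1−f)/f ≈ 10 × 224 × 0.58740 ≈ 1315.78 mg.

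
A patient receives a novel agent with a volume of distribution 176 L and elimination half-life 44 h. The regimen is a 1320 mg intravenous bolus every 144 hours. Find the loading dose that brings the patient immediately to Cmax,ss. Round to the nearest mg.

1472 mg

f = (1/2)^(144/44) ≈ 0.103469; accumulation ratio R = 1/(1−f) ≈ 1.11541.
Loading dose to hit Cmax,ss on first dose: D_load = D_maint·R ≈ 1320 × 1.11541 ≈ 1472.34 mg.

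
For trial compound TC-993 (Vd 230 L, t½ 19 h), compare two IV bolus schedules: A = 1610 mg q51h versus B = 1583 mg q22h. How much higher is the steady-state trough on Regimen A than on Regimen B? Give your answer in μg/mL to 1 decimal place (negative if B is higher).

Regimen A: f = (1/2)^(51/19) ≈ 0.1556; Cmin,ss = (1610/230)·f/(1−f) ≈ 1.290 μg/mL.
Regimen B: f = (1/2)^(22/19) ≈ 0.4482; Cmin,ss = (1583/230)·f/(1−f) ≈ 5.590 μg/mL.
Difference ≈ 1.290 − 5.590 ≈ -4.300 μg/mL.

-4.3 μg/mL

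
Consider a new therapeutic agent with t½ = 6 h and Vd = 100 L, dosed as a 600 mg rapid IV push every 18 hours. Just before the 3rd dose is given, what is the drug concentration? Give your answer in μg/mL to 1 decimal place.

0.8 μg/mL

f = (1/2)^(τ/t½) = (1/2)^(18/6) ≈ 0.1250.
C₀ = D/Vd = 600/100 ≈ 6.000 μg/mL.
Before the 3rd dose, 2 doses have been given. Superposition: Cmin = C₀·(f + f²).
≈ 6.000 × (0.1250 + 0.0156) ≈ 6.000 × 0.1406 ≈ 0.844 μg/mL.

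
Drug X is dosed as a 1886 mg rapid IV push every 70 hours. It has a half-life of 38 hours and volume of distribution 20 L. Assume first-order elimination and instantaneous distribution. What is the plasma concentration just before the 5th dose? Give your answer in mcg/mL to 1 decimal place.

f = (1/2)^(τ/t½) = (1/2)^(70/38) ≈ 0.2789.
C₀ = D/Vd = 1886/20 ≈ 94.300 mcg/mL.
Before the 5th dose, 4 doses have been given. Superposition: Cmin = C₀·(f + f² + … + f^4).
≈ 94.300 × (0.2789 + 0.0778 + 0.0217 + 0.0061) ≈ 94.300 × 0.3845 ≈ 36.258 mcg/mL.

36.3 mcg/mL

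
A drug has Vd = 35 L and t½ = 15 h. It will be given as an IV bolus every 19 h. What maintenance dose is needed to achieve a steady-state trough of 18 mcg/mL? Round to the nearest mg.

886 mg

τ/t½ = 19/15 ≈ 1.2667, so f = (1/2)^(19/15) ≈ 0.415619.
Cmin,ss = (D/Vd)·f/(1−f), so D = Cmin,ss·Vd·(1−f)/f.
D = 18 × 35 × (1−f)/f ≈ 18 × 35 × 1.40605 ≈ 885.81 mg.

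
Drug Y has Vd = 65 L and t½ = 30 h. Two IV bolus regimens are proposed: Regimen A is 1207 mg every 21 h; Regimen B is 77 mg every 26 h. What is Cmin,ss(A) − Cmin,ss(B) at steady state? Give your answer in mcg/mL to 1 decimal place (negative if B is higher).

Regimen A: f = (1/2)^(21/30) ≈ 0.6156; Cmin,ss = (1207/65)·f/(1−f) ≈ 29.738 mcg/mL.
Regimen B: f = (1/2)^(26/30) ≈ 0.5484; Cmin,ss = (77/65)·f/(1−f) ≈ 1.439 mcg/mL.
Difference ≈ 29.738 − 1.439 ≈ 28.299 mcg/mL.

28.3 mcg/mL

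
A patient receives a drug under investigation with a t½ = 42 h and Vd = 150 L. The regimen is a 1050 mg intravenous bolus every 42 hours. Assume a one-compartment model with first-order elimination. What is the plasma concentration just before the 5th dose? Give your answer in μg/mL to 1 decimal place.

f = (1/2)^(τ/t½) = (1/2)^(42/42) ≈ 0.5000.
C₀ = D/Vd = 1050/150 ≈ 7.000 μg/mL.
Before the 5th dose, 4 doses have been given. Superposition: Cmin = C₀·(f + f² + … + f^4).
≈ 7.000 × (0.5000 + 0.2500 + 0.1250 + 0.0625) ≈ 7.000 × 0.9375 ≈ 6.562 μg/mL.

6.6 μg/mL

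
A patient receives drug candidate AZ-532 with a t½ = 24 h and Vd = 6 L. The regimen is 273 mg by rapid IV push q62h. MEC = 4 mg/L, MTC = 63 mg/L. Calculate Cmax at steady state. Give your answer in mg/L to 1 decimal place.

54.6 mg/L

Over one 62-h interval, 62/24 ≈ 2.5833 half-lives elapse, leaving f ≈ 0.1669 of each dose.
At steady state, accumulation factor R = 1/(1 − e^(−kτ)) ≈ 1.2003.
Each bolus raises the concentration by D/Vd = 273/6 ≈ 45.500 mg/L.
Cmax,ss = C₀/(1 − f) ≈ 45.500/0.8331 ≈ 54.615 mg/L.
Peak 54.6 mg/L vs MTC 63 mg/L: below toxic threshold.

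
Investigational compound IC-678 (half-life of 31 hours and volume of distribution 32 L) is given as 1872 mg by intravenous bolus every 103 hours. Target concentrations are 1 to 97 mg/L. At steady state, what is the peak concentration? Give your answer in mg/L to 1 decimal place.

65.0 mg/L

Over one 103-h interval, 103/31 ≈ 3.3226 half-lives elapse, leaving f ≈ 0.1000 of each dose.
At steady state, accumulation factor R = 1/(1 − e^(−kτ)) ≈ 1.1111.
Each bolus raises the concentration by D/Vd = 1872/32 ≈ 58.500 mg/L.
Cmax,ss = C₀/(1 − f) ≈ 58.500/0.9000 ≈ 65.000 mg/L.
Peak 65.0 mg/L vs MTC 97 mg/L: below toxic threshold.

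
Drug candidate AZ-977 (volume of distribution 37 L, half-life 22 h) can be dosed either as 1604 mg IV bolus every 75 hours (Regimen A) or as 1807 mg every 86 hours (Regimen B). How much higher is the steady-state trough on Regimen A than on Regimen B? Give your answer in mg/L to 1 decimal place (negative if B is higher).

1.0 mg/L

Regimen A: f = (1/2)^(75/22) ≈ 0.0941; Cmin,ss = (1604/37)·f/(1−f) ≈ 4.503 mg/L.
Regimen B: f = (1/2)^(86/22) ≈ 0.0666; Cmin,ss = (1807/37)·f/(1−f) ≈ 3.485 mg/L.
Difference ≈ 4.503 − 3.485 ≈ 1.018 mg/L.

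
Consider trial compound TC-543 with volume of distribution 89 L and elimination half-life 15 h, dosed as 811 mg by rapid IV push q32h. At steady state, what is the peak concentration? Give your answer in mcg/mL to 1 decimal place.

11.8 mcg/mL

k = ln2/t½ = ln2/15 ≈ 0.046210 h⁻¹; fraction remaining f = e^(−kτ) = e^(−0.046210×32) ≈ 0.2279.
Accumulation ratio R = 1/(1 − f) ≈ 1/0.7721 ≈ 1.2952.
Each bolus raises the concentration by D/Vd = 811/89 ≈ 9.112 mcg/mL.
Steady-state peak Cmax,ss = C₀·R ≈ 9.112 × 1.2952 ≈ 11.802 mcg/mL.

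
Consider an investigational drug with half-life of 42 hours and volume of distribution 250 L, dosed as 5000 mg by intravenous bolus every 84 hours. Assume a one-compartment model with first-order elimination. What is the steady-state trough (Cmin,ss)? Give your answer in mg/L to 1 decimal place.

The dosing interval is 2 half-lives, so f = 2^(−2) = 0.25.
At steady state, R = 1/(1 − 0.25) = 4/3.
Single-dose peak C₀ = D/Vd = 5000/250 = 20 mg/L.
Steady-state peak Cmax,ss = C₀·R = 20 × 4/3 ≈ 26.667 mg/L.
Steady-state trough Cmin,ss = Cmax,ss·f ≈ 26.667 × 0.25 ≈ 6.667 mg/L.

6.7 mg/L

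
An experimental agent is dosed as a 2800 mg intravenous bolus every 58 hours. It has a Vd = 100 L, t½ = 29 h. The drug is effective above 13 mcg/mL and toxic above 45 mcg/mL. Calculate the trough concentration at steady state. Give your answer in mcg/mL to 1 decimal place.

τ = 58 h = 2 half-lives, so f = (1/2)^2 = 0.25.
At steady state, R = 1/(1 − 0.25) = 4/3.
Single-dose peak C₀ = D/Vd = 2800/100 = 28 mcg/mL.
Steady-state peak Cmax,ss = C₀·R = 28 × 4/3 ≈ 37.333 mcg/mL.
Steady-state trough Cmin,ss = Cmax,ss·f ≈ 37.333 × 0.25 ≈ 9.333 mcg/mL.
Trough 9.3 mcg/mL vs MEC 13 mcg/mL: subtherapeutic.

9.3 mcg/mL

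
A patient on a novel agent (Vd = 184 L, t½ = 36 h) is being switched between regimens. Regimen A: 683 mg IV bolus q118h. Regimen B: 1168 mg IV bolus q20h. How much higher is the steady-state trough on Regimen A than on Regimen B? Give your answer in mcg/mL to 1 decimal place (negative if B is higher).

-13.1 mcg/mL

Regimen A: f = (1/2)^(118/36) ≈ 0.1031; Cmin,ss = (683/184)·f/(1−f) ≈ 0.427 mcg/mL.
Regimen B: f = (1/2)^(20/36) ≈ 0.6804; Cmin,ss = (1168/184)·f/(1−f) ≈ 13.514 mcg/mL.
Difference ≈ 0.427 − 13.514 ≈ -13.087 mcg/mL.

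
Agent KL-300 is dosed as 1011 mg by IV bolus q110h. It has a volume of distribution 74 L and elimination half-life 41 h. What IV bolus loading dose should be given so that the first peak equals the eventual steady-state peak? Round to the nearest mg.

f = (1/2)^(110/41) ≈ 0.155725; accumulation ratio R = 1/(1−f) ≈ 1.18445.
Loading dose to hit Cmax,ss on first dose: D_load = D_maint·R ≈ 1011 × 1.18445 ≈ 1197.48 mg.

1197 mg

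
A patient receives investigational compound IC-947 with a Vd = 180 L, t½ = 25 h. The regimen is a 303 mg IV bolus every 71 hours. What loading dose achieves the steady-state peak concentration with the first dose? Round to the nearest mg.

352 mg

f = (1/2)^(71/25) ≈ 0.139661; accumulation ratio R = 1/(1−f) ≈ 1.16233.
Loading dose to hit Cmax,ss on first dose: D_load = D_maint·R ≈ 303 × 1.16233 ≈ 352.19 mg.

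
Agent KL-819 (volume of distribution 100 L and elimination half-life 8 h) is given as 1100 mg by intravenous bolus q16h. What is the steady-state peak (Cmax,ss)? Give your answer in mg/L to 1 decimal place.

τ = 16 h = 2 half-lives, so f = (1/2)^2 = 0.25.
At steady state, R = 1/(1 − 0.25) = 4/3.
Single-dose peak C₀ = D/Vd = 1100/100 = 11 mg/L.
Steady-state peak Cmax,ss = C₀·R = 11 × 4/3 ≈ 14.667 mg/L.

14.7 mg/L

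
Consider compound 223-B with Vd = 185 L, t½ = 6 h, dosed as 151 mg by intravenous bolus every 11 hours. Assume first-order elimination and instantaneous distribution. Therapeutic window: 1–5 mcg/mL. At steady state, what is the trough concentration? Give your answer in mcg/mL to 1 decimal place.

k = ln2/t½ = ln2/6 ≈ 0.115525 h⁻¹; fraction remaining f = e^(−kτ) = e^(−0.115525×11) ≈ 0.2806.
At steady state, accumulation factor R = 1/(1 − e^(−kτ)) ≈ 1.3900.
Each bolus raises the concentration by D/Vd = 151/185 ≈ 0.816 mcg/mL.
Cmax,ss = C₀/(1 − f) ≈ 0.816/0.7194 ≈ 1.134 mcg/mL.
One interval later, Cmin,ss = Cmax,ss·e^(−kτ) ≈ 1.134 × 0.2806 ≈ 0.318 mcg/mL.
Trough 0.3 mcg/mL vs MEC 1 mcg/mL: subtherapeutic.

0.3 mcg/mL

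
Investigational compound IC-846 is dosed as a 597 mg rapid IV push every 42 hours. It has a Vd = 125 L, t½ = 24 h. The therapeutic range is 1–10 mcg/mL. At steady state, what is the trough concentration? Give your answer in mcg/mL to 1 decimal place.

k = ln2/t½ = ln2/24 ≈ 0.028881 h⁻¹; fraction remaining f = e^(−kτ) = e^(−0.028881×42) ≈ 0.2973.
Each bolus raises the concentration by D/Vd = 597/125 ≈ 4.776 mcg/mL.
Steady-state trough Cmin,ss = C₀·f/(1−f) ≈ 4.776 × 0.2973/0.7027 ≈ 2.021 mcg/mL.
Trough 2.0 mcg/mL vs MEC 1 mcg/mL: adequate.

2.0 mcg/mL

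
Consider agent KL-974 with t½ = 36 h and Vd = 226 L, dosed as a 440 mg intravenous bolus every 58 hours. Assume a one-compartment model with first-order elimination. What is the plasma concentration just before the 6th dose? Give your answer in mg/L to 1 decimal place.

0.9 mg/L

f = (1/2)^(τ/t½) = (1/2)^(58/36) ≈ 0.3273.
C₀ = D/Vd = 440/226 ≈ 1.947 mg/L.
Before the 6th dose, 5 doses have been given. Superposition: Cmin = C₀·(f + f² + … + f^5).
≈ 1.947 × (0.3273 + 0.1071 + 0.0351 + 0.0115 + 0.0038) ≈ 1.947 × 0.4848 ≈ 0.944 mg/L.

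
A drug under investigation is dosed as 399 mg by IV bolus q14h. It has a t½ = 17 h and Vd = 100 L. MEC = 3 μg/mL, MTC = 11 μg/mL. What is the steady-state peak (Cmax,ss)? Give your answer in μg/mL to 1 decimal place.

k = ln2/t½ = ln2/17 ≈ 0.040773 h⁻¹; fraction remaining f = e^(−kτ) = e^(−0.040773×14) ≈ 0.5651.
At steady state, accumulation factor R = 1/(1 − e^(−kτ)) ≈ 2.2994.
Single-dose peak C₀ = D/Vd = 399/100 ≈ 3.990 μg/mL.
Steady-state peak Cmax,ss = C₀·R ≈ 3.990 × 2.2994 ≈ 9.175 μg/mL.
Peak 9.2 μg/mL vs MTC 11 μg/mL: below toxic threshold.

9.2 μg/mL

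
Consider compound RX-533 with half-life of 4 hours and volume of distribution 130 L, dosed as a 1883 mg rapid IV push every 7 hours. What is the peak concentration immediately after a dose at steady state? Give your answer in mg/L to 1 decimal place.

20.6 mg/L

Over one 7-h interval, 7/4 ≈ 1.75 half-lives elapse, leaving f ≈ 0.2973 of each dose.
Accumulation ratio R = 1/(1 − f) ≈ 1/0.7027 ≈ 1.4231.
Single-dose peak C₀ = D/Vd = 1883/130 ≈ 14.485 mg/L.
Steady-state peak Cmax,ss = C₀·R ≈ 14.485 × 1.4231 ≈ 20.614 mg/L.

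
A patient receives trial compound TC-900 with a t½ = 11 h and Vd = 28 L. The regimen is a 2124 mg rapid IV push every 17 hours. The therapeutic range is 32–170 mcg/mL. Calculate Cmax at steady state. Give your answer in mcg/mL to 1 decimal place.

Over one 17-h interval, 17/11 ≈ 1.5455 half-lives elapse, leaving f ≈ 0.3426 of each dose.
Accumulation ratio R = 1/(1 − f) ≈ 1/0.6574 ≈ 1.5211.
Single-dose peak C₀ = D/Vd = 2124/28 ≈ 75.857 mcg/mL.
Steady-state peak Cmax,ss = C₀·R ≈ 75.857 × 1.5211 ≈ 115.386 mcg/mL.
Peak 115.4 mcg/mL vs MTC 170 mcg/mL: below toxic threshold.

115.4 mcg/mL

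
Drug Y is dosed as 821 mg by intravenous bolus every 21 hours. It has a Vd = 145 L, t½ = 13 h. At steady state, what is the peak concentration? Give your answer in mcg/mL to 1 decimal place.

8.4 mcg/mL

Over one 21-h interval, 21/13 ≈ 1.6154 half-lives elapse, leaving f ≈ 0.3264 of each dose.
At steady state, accumulation factor R = 1/(1 − e^(−kτ)) ≈ 1.4846.
Single-dose peak C₀ = D/Vd = 821/145 ≈ 5.662 mcg/mL.
Cmax,ss = C₀/(1 − f) ≈ 5.662/0.6736 ≈ 8.406 mcg/mL.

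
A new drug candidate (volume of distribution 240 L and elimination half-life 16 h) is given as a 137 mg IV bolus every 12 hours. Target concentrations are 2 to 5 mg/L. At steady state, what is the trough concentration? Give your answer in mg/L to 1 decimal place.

τ/t½ = 12/16 ≈ 0.75, so fraction remaining f = (1/2)^(12/16) ≈ 0.5946.
At steady state, accumulation factor R = 1/(1 − e^(−kτ)) ≈ 2.4667.
Single-dose peak C₀ = D/Vd = 137/240 ≈ 0.571 mg/L.
Cmax,ss = C₀/(1 − f) ≈ 0.571/0.4054 ≈ 1.408 mg/L.
One interval later, Cmin,ss = Cmax,ss·e^(−kτ) ≈ 1.408 × 0.5946 ≈ 0.837 mg/L.
Trough 0.8 mg/L vs MEC 2 mg/L: subtherapeutic.

0.8 mg/L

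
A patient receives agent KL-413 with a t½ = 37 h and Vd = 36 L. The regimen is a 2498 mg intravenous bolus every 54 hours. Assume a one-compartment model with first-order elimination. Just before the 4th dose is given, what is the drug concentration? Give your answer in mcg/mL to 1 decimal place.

37.7 mcg/mL

f = (1/2)^(τ/t½) = (1/2)^(54/37) ≈ 0.3636.
C₀ = D/Vd = 2498/36 ≈ 69.389 mcg/mL.
Before the 4th dose, 3 doses have been given. Superposition: Cmin = C₀·(f + f² + … + f^3).
≈ 69.389 × (0.3636 + 0.1322 + 0.0481) ≈ 69.389 × 0.5439 ≈ 37.741 mcg/mL.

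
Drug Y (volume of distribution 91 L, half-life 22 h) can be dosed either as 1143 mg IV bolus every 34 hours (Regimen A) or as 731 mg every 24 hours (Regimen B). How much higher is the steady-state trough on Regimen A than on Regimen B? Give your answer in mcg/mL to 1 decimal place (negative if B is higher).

-0.6 mcg/mL

Regimen A: f = (1/2)^(34/22) ≈ 0.3426; Cmin,ss = (1143/91)·f/(1−f) ≈ 6.546 mcg/mL.
Regimen B: f = (1/2)^(24/22) ≈ 0.4695; Cmin,ss = (731/91)·f/(1−f) ≈ 7.109 mcg/mL.
Difference ≈ 6.546 − 7.109 ≈ -0.563 mcg/mL.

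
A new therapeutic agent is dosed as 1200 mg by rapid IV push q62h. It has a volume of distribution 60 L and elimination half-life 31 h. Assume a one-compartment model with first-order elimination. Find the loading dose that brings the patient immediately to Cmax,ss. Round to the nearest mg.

f = (1/2)^(62/31) ≈ 0.250000; accumulation ratio R = 1/(1−f) ≈ 1.33333.
Loading dose to hit Cmax,ss on first dose: D_load = D_maint·R ≈ 1200 × 1.33333 ≈ 1600.00 mg.

1600 mg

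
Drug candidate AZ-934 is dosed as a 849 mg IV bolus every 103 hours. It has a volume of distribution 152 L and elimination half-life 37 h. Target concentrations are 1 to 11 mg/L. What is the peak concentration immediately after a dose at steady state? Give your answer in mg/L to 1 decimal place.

Over one 103-h interval, 103/37 ≈ 2.7838 half-lives elapse, leaving f ≈ 0.1452 of each dose.
Accumulation ratio R = 1/(1 − f) ≈ 1/0.8548 ≈ 1.1699.
Each bolus raises the concentration by D/Vd = 849/152 ≈ 5.586 mg/L.
Steady-state peak Cmax,ss = C₀·R ≈ 5.586 × 1.1699 ≈ 6.535 mg/L.
Peak 6.5 mg/L vs MTC 11 mg/L: below toxic threshold.

6.5 mg/L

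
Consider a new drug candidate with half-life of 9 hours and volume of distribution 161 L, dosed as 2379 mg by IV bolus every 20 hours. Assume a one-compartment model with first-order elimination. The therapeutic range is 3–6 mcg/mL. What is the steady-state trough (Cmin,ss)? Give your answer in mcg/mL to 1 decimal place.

k = ln2/t½ = ln2/9 ≈ 0.077016 h⁻¹; fraction remaining f = e^(−kτ) = e^(−0.077016×20) ≈ 0.2143.
Each bolus raises the concentration by D/Vd = 2379/161 ≈ 14.776 mcg/mL.
Steady-state trough Cmin,ss = C₀·f/(1−f) ≈ 14.776 × 0.2143/0.7857 ≈ 4.030 mcg/mL.
Trough 4.0 mcg/mL vs MEC 3 mcg/mL: adequate.

4.0 mcg/mL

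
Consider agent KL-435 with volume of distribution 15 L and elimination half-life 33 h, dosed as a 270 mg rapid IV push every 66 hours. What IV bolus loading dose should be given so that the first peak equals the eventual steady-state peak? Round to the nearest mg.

360 mg

f = (1/2)^(66/33) ≈ 0.250000; accumulation ratio R = 1/(1−f) ≈ 1.33333.
Loading dose to hit Cmax,ss on first dose: D_load = D_maint·R ≈ 270 × 1.33333 ≈ 360.00 mg.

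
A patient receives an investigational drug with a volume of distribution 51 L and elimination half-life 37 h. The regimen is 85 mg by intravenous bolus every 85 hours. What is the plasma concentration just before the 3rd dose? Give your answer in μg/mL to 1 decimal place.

0.4 μg/mL

f = (1/2)^(τ/t½) = (1/2)^(85/37) ≈ 0.2034.
C₀ = D/Vd = 85/51 ≈ 1.667 μg/mL.
Before the 3rd dose, 2 doses have been given. Superposition: Cmin = C₀·(f + f²).
≈ 1.667 × (0.2034 + 0.0414) ≈ 1.667 × 0.2448 ≈ 0.408 μg/mL.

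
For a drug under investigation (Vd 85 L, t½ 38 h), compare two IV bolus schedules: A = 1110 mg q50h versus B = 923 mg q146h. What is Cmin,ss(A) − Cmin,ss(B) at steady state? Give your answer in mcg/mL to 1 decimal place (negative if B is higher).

8.0 mcg/mL

Regimen A: f = (1/2)^(50/38) ≈ 0.4017; Cmin,ss = (1110/85)·f/(1−f) ≈ 8.768 mcg/mL.
Regimen B: f = (1/2)^(146/38) ≈ 0.0697; Cmin,ss = (923/85)·f/(1−f) ≈ 0.814 mcg/mL.
Difference ≈ 8.768 − 0.814 ≈ 7.954 mcg/mL.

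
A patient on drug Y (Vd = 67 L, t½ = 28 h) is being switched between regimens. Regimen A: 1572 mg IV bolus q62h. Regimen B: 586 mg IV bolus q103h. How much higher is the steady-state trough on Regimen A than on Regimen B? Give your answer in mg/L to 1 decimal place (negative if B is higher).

Regimen A: f = (1/2)^(62/28) ≈ 0.2155; Cmin,ss = (1572/67)·f/(1−f) ≈ 6.445 mg/L.
Regimen B: f = (1/2)^(103/28) ≈ 0.0781; Cmin,ss = (586/67)·f/(1−f) ≈ 0.741 mg/L.
Difference ≈ 6.445 − 0.741 ≈ 5.704 mg/L.

5.7 mg/L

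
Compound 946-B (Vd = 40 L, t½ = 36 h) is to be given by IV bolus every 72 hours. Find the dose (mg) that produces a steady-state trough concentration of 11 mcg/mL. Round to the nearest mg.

τ/t½ = 72/36 ≈ 2, so f = (1/2)^(72/36) ≈ 0.250000.
Cmin,ss = (D/Vd)·f/(1−f), so D = Cmin,ss·Vd·(1−f)/f.
D = 11 × 40 × (1−f)/f ≈ 11 × 40 × 3.00000 ≈ 1320.00 mg.

1320 mg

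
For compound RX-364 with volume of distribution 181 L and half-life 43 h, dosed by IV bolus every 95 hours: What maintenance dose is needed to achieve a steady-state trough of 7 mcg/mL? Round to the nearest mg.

4592 mg

τ/t½ = 95/43 ≈ 2.2093, so f = (1/2)^(95/43) ≈ 0.216239.
Cmin,ss = (D/Vd)·f/(1−f), so D = Cmin,ss·Vd·(1−f)/f.
D = 7 × 181 × (1−f)/f ≈ 7 × 181 × 3.62451 ≈ 4592.25 mg.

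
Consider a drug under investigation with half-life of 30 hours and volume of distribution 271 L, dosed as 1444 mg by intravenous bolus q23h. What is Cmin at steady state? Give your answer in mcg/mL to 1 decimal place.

Over one 23-h interval, 23/30 ≈ 0.76667 half-lives elapse, leaving f ≈ 0.5878 of each dose.
Single-dose peak C₀ = D/Vd = 1444/271 ≈ 5.328 mcg/mL.
Steady-state trough Cmin,ss = C₀·f/(1−f) ≈ 5.328 × 0.5878/0.4122 ≈ 7.598 mcg/mL.

7.6 mcg/mL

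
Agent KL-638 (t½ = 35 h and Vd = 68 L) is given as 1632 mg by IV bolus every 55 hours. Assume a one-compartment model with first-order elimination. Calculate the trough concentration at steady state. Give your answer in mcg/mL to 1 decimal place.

12.2 mcg/mL

τ/t½ = 55/35 ≈ 1.5714, so fraction remaining f = (1/2)^(55/35) ≈ 0.3365.
Each bolus raises the concentration by D/Vd = 1632/68 ≈ 24.000 mcg/mL.
Steady-state trough Cmin,ss = C₀·f/(1−f) ≈ 24.000 × 0.3365/0.6635 ≈ 12.172 mcg/mL.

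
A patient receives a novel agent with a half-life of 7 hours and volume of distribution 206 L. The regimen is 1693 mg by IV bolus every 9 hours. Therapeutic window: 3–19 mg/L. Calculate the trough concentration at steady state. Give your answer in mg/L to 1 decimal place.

τ/t½ = 9/7 ≈ 1.2857, so fraction remaining f = (1/2)^(9/7) ≈ 0.4102.
Single-dose peak C₀ = D/Vd = 1693/206 ≈ 8.218 mg/L.
Steady-state trough Cmin,ss = C₀·f/(1−f) ≈ 8.218 × 0.4102/0.5898 ≈ 5.716 mg/L.
Trough 5.7 mg/L vs MEC 3 mg/L: adequate.

5.7 mg/L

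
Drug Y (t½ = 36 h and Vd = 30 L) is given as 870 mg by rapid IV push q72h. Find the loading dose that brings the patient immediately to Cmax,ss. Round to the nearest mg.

1160 mg

f = (1/2)^(72/36) ≈ 0.250000; accumulation ratio R = 1/(1−f) ≈ 1.33333.
Loading dose to hit Cmax,ss on first dose: D_load = D_maint·R ≈ 870 × 1.33333 ≈ 1160.00 mg.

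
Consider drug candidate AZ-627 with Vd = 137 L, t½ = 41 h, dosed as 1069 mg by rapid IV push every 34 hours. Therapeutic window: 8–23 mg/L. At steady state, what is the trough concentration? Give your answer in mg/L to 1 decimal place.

Over one 34-h interval, 34/41 ≈ 0.82927 half-lives elapse, leaving f ≈ 0.5628 of each dose.
Each bolus raises the concentration by D/Vd = 1069/137 ≈ 7.803 mg/L.
Steady-state trough Cmin,ss = C₀·f/(1−f) ≈ 7.803 × 0.5628/0.4372 ≈ 10.045 mg/L.
Trough 10.0 mg/L vs MEC 8 mg/L: adequate.

10.0 mg/L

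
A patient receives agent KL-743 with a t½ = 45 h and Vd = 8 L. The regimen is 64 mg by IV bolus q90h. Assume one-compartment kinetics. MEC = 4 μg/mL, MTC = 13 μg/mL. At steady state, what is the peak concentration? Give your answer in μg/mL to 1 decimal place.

10.7 μg/mL

The dosing interval is 2 half-lives, so f = 2^(−2) = 0.25.
At steady state, R = 1/(1 − 0.25) = 4/3.
Single-dose peak C₀ = D/Vd = 64/8 = 8 μg/mL.
Steady-state peak Cmax,ss = C₀·R = 8 × 4/3 ≈ 10.667 μg/mL.
Peak 10.7 μg/mL vs MTC 13 μg/mL: below toxic threshold.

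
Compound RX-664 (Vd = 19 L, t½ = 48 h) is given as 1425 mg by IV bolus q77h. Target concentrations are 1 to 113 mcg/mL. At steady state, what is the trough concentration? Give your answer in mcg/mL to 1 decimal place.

τ/t½ = 77/48 ≈ 1.6042, so fraction remaining f = (1/2)^(77/48) ≈ 0.3289.
Accumulation ratio R = 1/(1 − f) ≈ 1/0.6711 ≈ 1.4901.
Single-dose peak C₀ = D/Vd = 1425/19 ≈ 75.000 mcg/mL.
Steady-state peak Cmax,ss = C₀·R ≈ 75.000 × 1.4901 ≈ 111.757 mcg/mL.
One interval later, Cmin,ss = Cmax,ss·e^(−kτ) ≈ 111.757 × 0.3289 ≈ 36.757 mcg/mL.
Trough 36.8 mcg/mL vs MEC 1 mcg/mL: adequate.

36.8 mcg/mL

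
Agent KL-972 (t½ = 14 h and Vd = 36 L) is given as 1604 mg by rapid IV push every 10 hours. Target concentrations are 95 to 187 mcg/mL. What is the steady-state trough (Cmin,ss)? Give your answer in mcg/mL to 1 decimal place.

69.5 mcg/mL

k = ln2/t½ = ln2/14 ≈ 0.049511 h⁻¹; fraction remaining f = e^(−kτ) = e^(−0.049511×10) ≈ 0.6095.
Each bolus raises the concentration by D/Vd = 1604/36 ≈ 44.556 mcg/mL.
Steady-state trough Cmin,ss = C₀·f/(1−f) ≈ 44.556 × 0.6095/0.3905 ≈ 69.544 mcg/mL.
Trough 69.5 mcg/mL vs MEC 95 mcg/mL: subtherapeutic.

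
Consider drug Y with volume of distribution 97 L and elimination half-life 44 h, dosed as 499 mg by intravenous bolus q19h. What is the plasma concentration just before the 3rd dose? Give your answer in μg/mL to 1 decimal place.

f = (1/2)^(τ/t½) = (1/2)^(19/44) ≈ 0.7413.
C₀ = D/Vd = 499/97 ≈ 5.144 μg/mL.
Before the 3rd dose, 2 doses have been given. Superposition: Cmin = C₀·(f + f²).
≈ 5.144 × (0.7413 + 0.5495) ≈ 5.144 × 1.2908 ≈ 6.640 μg/mL.

6.6 μg/mL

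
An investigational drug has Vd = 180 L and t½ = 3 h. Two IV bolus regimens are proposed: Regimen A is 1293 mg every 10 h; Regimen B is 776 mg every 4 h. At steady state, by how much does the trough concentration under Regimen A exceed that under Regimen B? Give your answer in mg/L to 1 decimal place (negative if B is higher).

-2.0 mg/L

Regimen A: f = (1/2)^(10/3) ≈ 0.0992; Cmin,ss = (1293/180)·f/(1−f) ≈ 0.791 mg/L.
Regimen B: f = (1/2)^(4/3) ≈ 0.3969; Cmin,ss = (776/180)·f/(1−f) ≈ 2.837 mg/L.
Difference ≈ 0.791 − 2.837 ≈ -2.046 mg/L.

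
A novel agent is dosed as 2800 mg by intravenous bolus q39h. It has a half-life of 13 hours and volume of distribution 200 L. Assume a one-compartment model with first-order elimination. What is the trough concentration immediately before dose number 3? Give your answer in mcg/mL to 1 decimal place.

2.0 mcg/mL

f = (1/2)^(τ/t½) = (1/2)^(39/13) ≈ 0.1250.
C₀ = D/Vd = 2800/200 ≈ 14.000 mcg/mL.
Before the 3rd dose, 2 doses have been given. Superposition: Cmin = C₀·(f + f²).
≈ 14.000 × (0.1250 + 0.0156) ≈ 14.000 × 0.1406 ≈ 1.968 mcg/mL.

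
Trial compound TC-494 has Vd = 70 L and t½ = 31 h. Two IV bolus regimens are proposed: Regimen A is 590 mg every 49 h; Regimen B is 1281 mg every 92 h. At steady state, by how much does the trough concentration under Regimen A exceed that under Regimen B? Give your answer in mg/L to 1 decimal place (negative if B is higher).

1.6 mg/L

Regimen A: f = (1/2)^(49/31) ≈ 0.3343; Cmin,ss = (590/70)·f/(1−f) ≈ 4.233 mg/L.
Regimen B: f = (1/2)^(92/31) ≈ 0.1278; Cmin,ss = (1281/70)·f/(1−f) ≈ 2.681 mg/L.
Difference ≈ 4.233 − 2.681 ≈ 1.552 mg/L.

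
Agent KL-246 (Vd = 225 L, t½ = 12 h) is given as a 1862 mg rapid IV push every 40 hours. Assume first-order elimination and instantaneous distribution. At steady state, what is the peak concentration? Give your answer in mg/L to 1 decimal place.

τ/t½ = 40/12 ≈ 3.3333, so fraction remaining f = (1/2)^(40/12) ≈ 0.0992.
Accumulation ratio R = 1/(1 − f) ≈ 1/0.9008 ≈ 1.1101.
Each bolus raises the concentration by D/Vd = 1862/225 ≈ 8.276 mg/L.
Steady-state peak Cmax,ss = C₀·R ≈ 8.276 × 1.1101 ≈ 9.187 mg/L.

9.2 mg/L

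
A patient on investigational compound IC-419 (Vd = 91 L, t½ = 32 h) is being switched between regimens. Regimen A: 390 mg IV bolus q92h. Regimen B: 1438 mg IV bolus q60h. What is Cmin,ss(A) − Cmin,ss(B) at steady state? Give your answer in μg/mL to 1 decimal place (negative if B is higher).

Regimen A: f = (1/2)^(92/32) ≈ 0.1363; Cmin,ss = (390/91)·f/(1−f) ≈ 0.676 μg/mL.
Regimen B: f = (1/2)^(60/32) ≈ 0.2726; Cmin,ss = (1438/91)·f/(1−f) ≈ 5.922 μg/mL.
Difference ≈ 0.676 − 5.922 ≈ -5.246 μg/mL.

-5.2 μg/mL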